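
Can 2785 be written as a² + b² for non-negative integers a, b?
9² + 52² (a=9, b=52)

Factorization: 2785 = 5 × 557
By Fermat: n is sum of two squares iff every prime p ≡ 3 (mod 4) appears to even power.
All primes ≡ 3 (mod 4) appear to even power.
Search a = 0, 1, 2, … for 2785 - a² a perfect square: first hit at a = 9: 2785 - 81 = 2704 = 52².
2785 = 9² + 52² = 81 + 2704 ✓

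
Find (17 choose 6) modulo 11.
1

Using Lucas' theorem:
Write n=17 and k=6 in base 11:
n in base 11: [1, 6]
k in base 11: [0, 6]
C(17,6) mod 11 = ∏ C(n_i, k_i) mod 11
Digit binomials (mod 11): C(1,0) = 1; C(6,6) = 1
Product: 1 × 1 = 1 ≡ 1 (mod 11)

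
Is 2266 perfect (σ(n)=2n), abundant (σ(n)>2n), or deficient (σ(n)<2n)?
deficient

Proper divisors of 2266: sum = 1 + 2 + 11 + 22 + 103 + 206 + 1133 = 1478
Since 1478 < 2266, 2266 is deficient.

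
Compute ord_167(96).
83

167 is prime, so ord(96) divides φ(167) = 166.
Divisors of 166: 1, 2, 83, 166.
Repeated squaring: 96^1 ≡ 96, 96^2 ≡ 31, 96^4 ≡ 126, 96^8 ≡ 11, 96^16 ≡ 121, 96^32 ≡ 112, 96^64 ≡ 19, 96^128 ≡ 27 (mod 167).
Test 96^d mod 167 for each divisor d in increasing order:
96^1 ≡ 96
96^2 ≡ 31
96^83 = 96^64·96^16·96^2·96^1 ≡ 1  ← first divisor giving 1
The order is 83.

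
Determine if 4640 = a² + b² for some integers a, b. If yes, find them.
4² + 68² (a=4, b=68)

Factorization: 4640 = 2^5 × 5 × 29
By Fermat: n is sum of two squares iff every prime p ≡ 3 (mod 4) appears to even power.
All primes ≡ 3 (mod 4) appear to even power.
Search a = 0, 1, 2, … for 4640 - a² a perfect square: first hit at a = 4: 4640 - 16 = 4624 = 68².
4640 = 4² + 68² = 16 + 4624 ✓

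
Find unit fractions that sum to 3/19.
1/7 + 1/67 + 1/8911

Greedy algorithm:
3/19: ceiling(19/3) = 7, use 1/7
2/133: ceiling(133/2) = 67, use 1/67
1/8911: ceiling(8911/1) = 8911, use 1/8911
Result: 3/19 = 1/7 + 1/67 + 1/8911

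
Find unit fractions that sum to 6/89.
1/15 + 1/1335

Greedy algorithm:
6/89: ceiling(89/6) = 15, use 1/15
1/1335: ceiling(1335/1) = 1335, use 1/1335
Result: 6/89 = 1/15 + 1/1335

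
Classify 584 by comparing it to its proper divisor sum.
deficient

Proper divisors of 584: sum = 1 + 2 + 4 + 8 + 73 + 146 + 292 = 526
Since 526 < 584, 584 is deficient.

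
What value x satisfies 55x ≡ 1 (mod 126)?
55

gcd(55, 126) = 1, so the inverse exists.
Extended Euclidean algorithm on (126, 55):
126 = 2 × 55 + 16  ⟹  16 = (1)·126 + (-2)·55
55 = 3 × 16 + 7  ⟹  7 = (-3)·126 + (7)·55
16 = 2 × 7 + 2  ⟹  2 = (7)·126 + (-16)·55
7 = 3 × 2 + 1  ⟹  1 = (-24)·126 + (55)·55
So (55)·55 ≡ 1 (mod 126), i.e. 55^(-1) ≡ 55 (mod 126).
Check: 55 × 55 = 3025 ≡ 1 (mod 126)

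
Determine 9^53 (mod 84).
81

Repeated squaring. Binary of 53 = 110101.
9^1 ≡ 9 (mod 84); 9^2 ≡ 81 (mod 84); 9^4 ≡ 9 (mod 84); 9^8 ≡ 81 (mod 84); 9^16 ≡ 9 (mod 84); 9^32 ≡ 81 (mod 84)
9^53 = 9^1 × 9^4 × 9^16 × 9^32 ≡ 81 (mod 84)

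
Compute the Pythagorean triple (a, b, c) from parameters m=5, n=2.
(21, 20, 29)

Euclid's formula: a = m² - n², b = 2mn, c = m² + n²
m = 5, n = 2
a = 5² - 2² = 25 - 4 = 21
b = 2 × 5 × 2 = 20
c = 5² + 2² = 25 + 4 = 29
Verification: 21² + 20² = 441 + 400 = 841 = 29² ✓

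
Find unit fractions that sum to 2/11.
1/6 + 1/66

Greedy algorithm:
2/11: ceiling(11/2) = 6, use 1/6
1/66: ceiling(66/1) = 66, use 1/66
Result: 2/11 = 1/6 + 1/66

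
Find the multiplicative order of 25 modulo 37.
18

37 is prime, so ord(25) divides φ(37) = 36.
Divisors of 36: 1, 2, 3, 4, 6, 9, 12, 18, 36.
Repeated squaring: 25^1 ≡ 25, 25^2 ≡ 33, 25^4 ≡ 16, 25^8 ≡ 34, 25^16 ≡ 9, 25^32 ≡ 7 (mod 37).
Test 25^d mod 37 for each divisor d in increasing order:
25^1 ≡ 25
25^2 ≡ 33
25^3 = 25^2·25^1 ≡ 11
25^4 ≡ 16
25^6 = 25^4·25^2 ≡ 10
25^9 = 25^8·25^1 ≡ 36
25^12 = 25^8·25^4 ≡ 26
25^18 = 25^16·25^2 ≡ 1  ← first divisor giving 1
The order is 18.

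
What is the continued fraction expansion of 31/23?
[1; 2, 1, 7]

Euclidean algorithm steps:
31 = 1 × 23 + 8
23 = 2 × 8 + 7
8 = 1 × 7 + 1
7 = 7 × 1 + 0
Continued fraction: [1; 2, 1, 7]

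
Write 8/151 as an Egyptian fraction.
1/19 + 1/2869

Greedy algorithm:
8/151: ceiling(151/8) = 19, use 1/19
1/2869: ceiling(2869/1) = 2869, use 1/2869
Result: 8/151 = 1/19 + 1/2869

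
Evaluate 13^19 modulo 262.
59

Repeated squaring. Binary of 19 = 10011.
13^1 ≡ 13 (mod 262); 13^2 ≡ 169 (mod 262); 13^4 ≡ 3 (mod 262); 13^8 ≡ 9 (mod 262); 13^16 ≡ 81 (mod 262)
13^19 = 13^1 × 13^2 × 13^16 ≡ 59 (mod 262)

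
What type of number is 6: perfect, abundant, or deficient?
perfect

Proper divisors of 6: sum = 1 + 2 + 3 = 6
Since 6 = 6, 6 is perfect.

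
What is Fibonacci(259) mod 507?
143

Matrix identity: Q^n = [[F_(n+1), F_n], [F_n, F_(n-1)]] with Q = [[1,1],[1,0]].
n = 259 = 100000011₂. Square-and-multiply, entries mod 507:
Q^1 = [[1,1],[1,0]]
Q^2 = (Q^1)² = [[2,1],[1,1]]
Q^4 = (Q^2)² = [[5,3],[3,2]]
Q^8 = (Q^4)² = [[34,21],[21,13]]
Q^16 = (Q^8)² = [[76,480],[480,103]]
Q^32 = (Q^16)² = [[421,237],[237,184]]
Q^64 = (Q^32)² = [[190,411],[411,286]]
Q^129 = (Q^64)²·Q = [[127,193],[193,441]]
Q^259 = (Q^129)²·Q = [[255,143],[143,112]]
F_259 mod 507 = Q^259[0][1] = 143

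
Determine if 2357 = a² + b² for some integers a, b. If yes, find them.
26² + 41² (a=26, b=41)

Factorization: 2357 = 2357
By Fermat: n is sum of two squares iff every prime p ≡ 3 (mod 4) appears to even power.
All primes ≡ 3 (mod 4) appear to even power.
Search a = 0, 1, 2, … for 2357 - a² a perfect square: first hit at a = 26: 2357 - 676 = 1681 = 41².
2357 = 26² + 41² = 676 + 1681 ✓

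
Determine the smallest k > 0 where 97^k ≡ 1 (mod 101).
25

101 is prime, so ord(97) divides φ(101) = 100.
Divisors of 100: 1, 2, 4, 5, 10, 20, 25, 50, 100.
Repeated squaring: 97^1 ≡ 97, 97^2 ≡ 16, 97^4 ≡ 54, 97^8 ≡ 88, 97^16 ≡ 68, 97^32 ≡ 79, 97^64 ≡ 80 (mod 101).
Test 97^d mod 101 for each divisor d in increasing order:
97^1 ≡ 97
97^2 ≡ 16
97^4 ≡ 54
97^5 = 97^4·97^1 ≡ 87
97^10 = 97^8·97^2 ≡ 95
97^20 = 97^16·97^4 ≡ 36
97^25 = 97^16·97^8·97^1 ≡ 1  ← first divisor giving 1
The order is 25.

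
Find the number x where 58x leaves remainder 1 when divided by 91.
11

gcd(58, 91) = 1, so the inverse exists.
Extended Euclidean algorithm on (91, 58):
91 = 1 × 58 + 33  ⟹  33 = (1)·91 + (-1)·58
58 = 1 × 33 + 25  ⟹  25 = (-1)·91 + (2)·58
33 = 1 × 25 + 8  ⟹  8 = (2)·91 + (-3)·58
25 = 3 × 8 + 1  ⟹  1 = (-7)·91 + (11)·58
So (11)·58 ≡ 1 (mod 91), i.e. 58^(-1) ≡ 11 (mod 91).
Check: 58 × 11 = 638 ≡ 1 (mod 91)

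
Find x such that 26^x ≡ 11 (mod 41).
19

Baby-step giant-step with step n = ⌈√41⌉ = 7.
Baby steps 26^j mod 41 (j:value) for j=0..6: 0:1, 1:26, 2:20, 3:28, 4:31, 5:27, 6:5.
Giant-step multiplier: 26^(-7) ≡ 26^(40-7) = 26^33 ≡ 6 (mod 41).
Giant steps γ_i = 11·6^i mod 41: γ_0=11, γ_1=25, γ_2=27 (in table at j=5).
x = i·n + j = 2·7 + 5 = 19.
Check: 26^19 ≡ 11 (mod 41).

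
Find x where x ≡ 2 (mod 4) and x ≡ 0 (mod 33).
66

Using Chinese Remainder Theorem:
M = 4 × 33 = 132
M1 = 33, M2 = 4
y1 = 33^(-1) mod 4 = 1
y2 = 4^(-1) mod 33 = 25
x = (2×33×1 + 0×4×25) mod 132 = 66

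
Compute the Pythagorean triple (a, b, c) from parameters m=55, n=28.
(2241, 3080, 3809)

Euclid's formula: a = m² - n², b = 2mn, c = m² + n²
m = 55, n = 28
a = 55² - 28² = 3025 - 784 = 2241
b = 2 × 55 × 28 = 3080
c = 55² + 28² = 3025 + 784 = 3809
Verification: 2241² + 3080² = 5022081 + 9486400 = 14508481 = 3809² ✓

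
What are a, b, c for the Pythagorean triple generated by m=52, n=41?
(1023, 4264, 4385)

Euclid's formula: a = m² - n², b = 2mn, c = m² + n²
m = 52, n = 41
a = 52² - 41² = 2704 - 1681 = 1023
b = 2 × 52 × 41 = 4264
c = 52² + 41² = 2704 + 1681 = 4385
Verification: 1023² + 4264² = 1046529 + 18181696 = 19228225 = 4385² ✓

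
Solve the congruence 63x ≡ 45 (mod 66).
x ≡ 7 (mod 22)

gcd(63, 66) = 3, which divides 45, so solutions exist.
Divide through by 3: 21x ≡ 15 (mod 22).
Find 21^(-1) mod 22 by the extended Euclidean algorithm:
22 = 1 × 21 + 1  ⟹  1 = (1)·22 + (-1)·21
So (-1)·21 ≡ 1 (mod 22), i.e. 21^(-1) ≡ -1 ≡ 21 (mod 22).
x ≡ 21 × 15 = 315 ≡ 7 (mod 22).
Check: 63 × 7 = 441 ≡ 45 (mod 66).
x ≡ 7 (mod 22), giving 3 solutions mod 66.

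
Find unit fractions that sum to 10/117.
1/12 + 1/468

Greedy algorithm:
10/117: ceiling(117/10) = 12, use 1/12
1/468: ceiling(468/1) = 468, use 1/468
Result: 10/117 = 1/12 + 1/468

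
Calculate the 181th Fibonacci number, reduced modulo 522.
233

Matrix identity: Q^n = [[F_(n+1), F_n], [F_n, F_(n-1)]] with Q = [[1,1],[1,0]].
n = 181 = 10110101₂. Square-and-multiply, entries mod 522:
Q^1 = [[1,1],[1,0]]
Q^2 = (Q^1)² = [[2,1],[1,1]]
Q^5 = (Q^2)²·Q = [[8,5],[5,3]]
Q^11 = (Q^5)²·Q = [[144,89],[89,55]]
Q^22 = (Q^11)² = [[469,485],[485,506]]
Q^45 = (Q^22)²·Q = [[467,2],[2,465]]
Q^90 = (Q^45)² = [[419,298],[298,121]]
Q^181 = (Q^90)²·Q = [[377,233],[233,144]]
F_181 mod 522 = Q^181[0][1] = 233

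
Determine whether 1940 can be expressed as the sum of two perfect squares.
2² + 44² (a=2, b=44)

Factorization: 1940 = 2^2 × 5 × 97
By Fermat: n is sum of two squares iff every prime p ≡ 3 (mod 4) appears to even power.
All primes ≡ 3 (mod 4) appear to even power.
Search a = 0, 1, 2, … for 1940 - a² a perfect square: first hit at a = 2: 1940 - 4 = 1936 = 44².
1940 = 2² + 44² = 4 + 1936 ✓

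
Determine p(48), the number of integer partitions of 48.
147273

p(n) counts ways to write n as a sum of positive integers (order ignored).
Euler's pentagonal recurrence: p(k) = p(k-1) + p(k-2) - p(k-5) - p(k-7) + p(k-12) + p(k-15) - ... (offsets j(3j∓1)/2, signs ++--, p(0)=1, p(<0)=0).
DP table for k = 0..47: p(0)=1, p(1)=1, p(2)=2, p(3)=3, p(4)=5, p(5)=7, p(6)=11, p(7)=15, p(8)=22, p(9)=30, p(10)=42, p(11)=56, p(12)=77, p(13)=101, p(14)=135, p(15)=176, p(16)=231, p(17)=297, p(18)=385, p(19)=490, p(20)=627, p(21)=792, p(22)=1002, p(23)=1255, p(24)=1575, p(25)=1958, p(26)=2436, p(27)=3010, p(28)=3718, p(29)=4565, p(30)=5604, p(31)=6842, p(32)=8349, p(33)=10143, p(34)=12310, p(35)=14883, p(36)=17977, p(37)=21637, p(38)=26015, p(39)=31185, p(40)=37338, p(41)=44583, p(42)=53174, p(43)=63261, p(44)=75175, p(45)=89134, p(46)=105558, p(47)=124754.
Final step: p(48) = p(47) + p(46) - p(43) - p(41) + p(36) + p(33) - p(26) - p(22) + p(13) + p(8)
= 124754 + 105558 - 63261 - 44583 + 17977 + 10143 - 2436 - 1002 + 101 + 22
= 147273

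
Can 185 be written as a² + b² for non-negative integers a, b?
4² + 13² (a=4, b=13)

Factorization: 185 = 5 × 37
By Fermat: n is sum of two squares iff every prime p ≡ 3 (mod 4) appears to even power.
All primes ≡ 3 (mod 4) appear to even power.
Search a = 0, 1, 2, … for 185 - a² a perfect square: first hit at a = 4: 185 - 16 = 169 = 13².
185 = 4² + 13² = 16 + 169 ✓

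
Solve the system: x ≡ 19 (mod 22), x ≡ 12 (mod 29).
41

Using Chinese Remainder Theorem:
M = 22 × 29 = 638
M1 = 29, M2 = 22
y1 = 29^(-1) mod 22 = 19
y2 = 22^(-1) mod 29 = 4
x = (19×29×19 + 12×22×4) mod 638 = 41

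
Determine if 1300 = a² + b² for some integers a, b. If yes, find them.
2² + 36² (a=2, b=36)

Factorization: 1300 = 2^2 × 5^2 × 13
By Fermat: n is sum of two squares iff every prime p ≡ 3 (mod 4) appears to even power.
All primes ≡ 3 (mod 4) appear to even power.
Search a = 0, 1, 2, … for 1300 - a² a perfect square: first hit at a = 2: 1300 - 4 = 1296 = 36².
1300 = 2² + 36² = 4 + 1296 ✓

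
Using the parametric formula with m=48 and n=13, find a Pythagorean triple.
(2135, 1248, 2473)

Euclid's formula: a = m² - n², b = 2mn, c = m² + n²
m = 48, n = 13
a = 48² - 13² = 2304 - 169 = 2135
b = 2 × 48 × 13 = 1248
c = 48² + 13² = 2304 + 169 = 2473
Verification: 2135² + 1248² = 4558225 + 1557504 = 6115729 = 2473² ✓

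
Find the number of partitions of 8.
22

p(n) counts ways to write n as a sum of positive integers (order ignored).
Examples: 8; 7 + 1; 6 + 2; 6 + 1 + 1; 5 + 3; ... (22 total)
p(8) = 22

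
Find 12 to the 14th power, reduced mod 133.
11

Repeated squaring. Binary of 14 = 1110.
12^1 ≡ 12 (mod 133); 12^2 ≡ 11 (mod 133); 12^4 ≡ 121 (mod 133); 12^8 ≡ 11 (mod 133)
12^14 = 12^2 × 12^4 × 12^8 ≡ 11 (mod 133)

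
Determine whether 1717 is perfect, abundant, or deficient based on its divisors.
deficient

Proper divisors of 1717: sum = 1 + 17 + 101 = 119
Since 119 < 1717, 1717 is deficient.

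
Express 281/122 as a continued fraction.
[2; 3, 3, 2, 1, 3]

Euclidean algorithm steps:
281 = 2 × 122 + 37
122 = 3 × 37 + 11
37 = 3 × 11 + 4
11 = 2 × 4 + 3
4 = 1 × 3 + 1
3 = 3 × 1 + 0
Continued fraction: [2; 3, 3, 2, 1, 3]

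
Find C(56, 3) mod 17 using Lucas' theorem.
10

Using Lucas' theorem:
Write n=56 and k=3 in base 17:
n in base 17: [3, 5]
k in base 17: [0, 3]
C(56,3) mod 17 = ∏ C(n_i, k_i) mod 17
Digit binomials (mod 17): C(3,0) = 1; C(5,3) = 10
Product: 1 × 10 = 10 ≡ 10 (mod 17)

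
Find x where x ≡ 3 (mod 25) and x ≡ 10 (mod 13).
153

Using Chinese Remainder Theorem:
M = 25 × 13 = 325
M1 = 13, M2 = 25
y1 = 13^(-1) mod 25 = 2
y2 = 25^(-1) mod 13 = 12
x = (3×13×2 + 10×25×12) mod 325 = 153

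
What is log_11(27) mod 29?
23

Baby-step giant-step with step n = ⌈√29⌉ = 6.
Baby steps 11^j mod 29 (j:value) for j=0..5: 0:1, 1:11, 2:5, 3:26, 4:25, 5:14.
Giant-step multiplier: 11^(-6) ≡ 11^(28-6) = 11^22 ≡ 13 (mod 29).
Giant steps γ_i = 27·13^i mod 29: γ_0=27, γ_1=3, γ_2=10, γ_3=14 (in table at j=5).
x = i·n + j = 3·6 + 5 = 23.
Check: 11^23 ≡ 27 (mod 29).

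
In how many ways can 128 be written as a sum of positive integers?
4351078600

p(n) counts ways to write n as a sum of positive integers (order ignored).
Euler's pentagonal recurrence: p(k) = p(k-1) + p(k-2) - p(k-5) - p(k-7) + p(k-12) + p(k-15) - ... (offsets j(3j∓1)/2, signs ++--, p(0)=1, p(<0)=0).
DP table for k = 0..127: p(0)=1, p(1)=1, p(2)=2, p(3)=3, p(4)=5, p(5)=7, p(6)=11, p(7)=15, p(8)=22, p(9)=30, p(10)=42, p(11)=56, p(12)=77, p(13)=101, p(14)=135, p(15)=176, p(16)=231, p(17)=297, p(18)=385, p(19)=490, p(20)=627, p(21)=792, p(22)=1002, p(23)=1255, p(24)=1575, p(25)=1958, p(26)=2436, p(27)=3010, p(28)=3718, p(29)=4565, p(30)=5604, p(31)=6842, p(32)=8349, p(33)=10143, p(34)=12310, p(35)=14883, p(36)=17977, p(37)=21637, p(38)=26015, p(39)=31185, p(40)=37338, p(41)=44583, p(42)=53174, p(43)=63261, p(44)=75175, p(45)=89134, p(46)=105558, p(47)=124754, p(48)=147273, p(49)=173525, p(50)=204226, p(51)=239943, p(52)=281589, p(53)=329931, p(54)=386155, p(55)=451276, p(56)=526823, p(57)=614154, p(58)=715220, p(59)=831820, p(60)=966467, p(61)=1121505, p(62)=1300156, p(63)=1505499, p(64)=1741630, p(65)=2012558, p(66)=2323520, p(67)=2679689, p(68)=3087735, p(69)=3554345, p(70)=4087968, p(71)=4697205, p(72)=5392783, p(73)=6185689, p(74)=7089500, p(75)=8118264, p(76)=9289091, p(77)=10619863, p(78)=12132164, p(79)=13848650, p(80)=15796476, p(81)=18004327, p(82)=20506255, p(83)=23338469, p(84)=26543660, p(85)=30167357, p(86)=34262962, p(87)=38887673, p(88)=44108109, p(89)=49995925, p(90)=56634173, p(91)=64112359, p(92)=72533807, p(93)=82010177, p(94)=92669720, p(95)=104651419, p(96)=118114304, p(97)=133230930, p(98)=150198136, p(99)=169229875, p(100)=190569292, p(101)=214481126, p(102)=241265379, p(103)=271248950, p(104)=304801365, p(105)=342325709, p(106)=384276336, p(107)=431149389, p(108)=483502844, p(109)=541946240, p(110)=607163746, p(111)=679903203, p(112)=761002156, p(113)=851376628, p(114)=952050665, p(115)=1064144451, p(116)=1188908248, p(117)=1327710076, p(118)=1482074143, p(119)=1653668665, p(120)=1844349560, p(121)=2056148051, p(122)=2291320912, p(123)=2552338241, p(124)=2841940500, p(125)=3163127352, p(126)=3519222692, p(127)=3913864295.
Final step: p(128) = p(127) + p(126) - p(123) - p(121) + p(116) + p(113) - p(106) - p(102) + p(93) + p(88) - p(77) - p(71) + p(58) + p(51) - p(36) - p(28) + p(11) + p(2)
= 3913864295 + 3519222692 - 2552338241 - 2056148051 + 1188908248 + 851376628 - 384276336 - 241265379 + 82010177 + 44108109 - 10619863 - 4697205 + 715220 + 239943 - 17977 - 3718 + 56 + 2
= 4351078600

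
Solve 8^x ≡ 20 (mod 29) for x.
8

Baby-step giant-step with step n = ⌈√29⌉ = 6.
Baby steps 8^j mod 29 (j:value) for j=0..5: 0:1, 1:8, 2:6, 3:19, 4:7, 5:27.
Giant-step multiplier: 8^(-6) ≡ 8^(28-6) = 8^22 ≡ 9 (mod 29).
Giant steps γ_i = 20·9^i mod 29: γ_0=20, γ_1=6 (in table at j=2).
x = i·n + j = 1·6 + 2 = 8.
Check: 8^8 ≡ 20 (mod 29).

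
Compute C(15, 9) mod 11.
0

Using Lucas' theorem:
Write n=15 and k=9 in base 11:
n in base 11: [1, 4]
k in base 11: [0, 9]
C(15,9) mod 11 = ∏ C(n_i, k_i) mod 11
Digit binomials (mod 11): C(1,0) = 1; C(4,9) = 0 (k_i > n_i)
Product: 1 × 0 = 0 ≡ 0 (mod 11)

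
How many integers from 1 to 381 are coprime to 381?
252

381 = 3 × 127
φ(n) = n × ∏(1 - 1/p) for each prime p dividing n
φ(381) = 381 × (1 - 1/3) × (1 - 1/127) = 252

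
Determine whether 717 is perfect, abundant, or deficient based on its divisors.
deficient

Proper divisors of 717: sum = 1 + 3 + 239 = 243
Since 243 < 717, 717 is deficient.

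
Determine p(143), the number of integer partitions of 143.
20390982757

p(n) counts ways to write n as a sum of positive integers (order ignored).
Euler's pentagonal recurrence: p(k) = p(k-1) + p(k-2) - p(k-5) - p(k-7) + p(k-12) + p(k-15) - ... (offsets j(3j∓1)/2, signs ++--, p(0)=1, p(<0)=0).
DP table for k = 0..142: p(0)=1, p(1)=1, p(2)=2, p(3)=3, p(4)=5, p(5)=7, p(6)=11, p(7)=15, p(8)=22, p(9)=30, p(10)=42, p(11)=56, p(12)=77, p(13)=101, p(14)=135, p(15)=176, p(16)=231, p(17)=297, p(18)=385, p(19)=490, p(20)=627, p(21)=792, p(22)=1002, p(23)=1255, p(24)=1575, p(25)=1958, p(26)=2436, p(27)=3010, p(28)=3718, p(29)=4565, p(30)=5604, p(31)=6842, p(32)=8349, p(33)=10143, p(34)=12310, p(35)=14883, p(36)=17977, p(37)=21637, p(38)=26015, p(39)=31185, p(40)=37338, p(41)=44583, p(42)=53174, p(43)=63261, p(44)=75175, p(45)=89134, p(46)=105558, p(47)=124754, p(48)=147273, p(49)=173525, p(50)=204226, p(51)=239943, p(52)=281589, p(53)=329931, p(54)=386155, p(55)=451276, p(56)=526823, p(57)=614154, p(58)=715220, p(59)=831820, p(60)=966467, p(61)=1121505, p(62)=1300156, p(63)=1505499, p(64)=1741630, p(65)=2012558, p(66)=2323520, p(67)=2679689, p(68)=3087735, p(69)=3554345, p(70)=4087968, p(71)=4697205, p(72)=5392783, p(73)=6185689, p(74)=7089500, p(75)=8118264, p(76)=9289091, p(77)=10619863, p(78)=12132164, p(79)=13848650, p(80)=15796476, p(81)=18004327, p(82)=20506255, p(83)=23338469, p(84)=26543660, p(85)=30167357, p(86)=34262962, p(87)=38887673, p(88)=44108109, p(89)=49995925, p(90)=56634173, p(91)=64112359, p(92)=72533807, p(93)=82010177, p(94)=92669720, p(95)=104651419, p(96)=118114304, p(97)=133230930, p(98)=150198136, p(99)=169229875, p(100)=190569292, p(101)=214481126, p(102)=241265379, p(103)=271248950, p(104)=304801365, p(105)=342325709, p(106)=384276336, p(107)=431149389, p(108)=483502844, p(109)=541946240, p(110)=607163746, p(111)=679903203, p(112)=761002156, p(113)=851376628, p(114)=952050665, p(115)=1064144451, p(116)=1188908248, p(117)=1327710076, p(118)=1482074143, p(119)=1653668665, p(120)=1844349560, p(121)=2056148051, p(122)=2291320912, p(123)=2552338241, p(124)=2841940500, p(125)=3163127352, p(126)=3519222692, p(127)=3913864295, p(128)=4351078600, p(129)=4835271870, p(130)=5371315400, p(131)=5964539504, p(132)=6620830889, p(133)=7346629512, p(134)=8149040695, p(135)=9035836076, p(136)=10015581680, p(137)=11097645016, p(138)=12292341831, p(139)=13610949895, p(140)=15065878135, p(141)=16670689208, p(142)=18440293320.
Final step: p(143) = p(142) + p(141) - p(138) - p(136) + p(131) + p(128) - p(121) - p(117) + p(108) + p(103) - p(92) - p(86) + p(73) + p(66) - p(51) - p(43) + p(26) + p(17)
= 18440293320 + 16670689208 - 12292341831 - 10015581680 + 5964539504 + 4351078600 - 2056148051 - 1327710076 + 483502844 + 271248950 - 72533807 - 34262962 + 6185689 + 2323520 - 239943 - 63261 + 2436 + 297
= 20390982757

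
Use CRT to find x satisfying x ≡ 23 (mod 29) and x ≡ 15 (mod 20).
255

Using Chinese Remainder Theorem:
M = 29 × 20 = 580
M1 = 20, M2 = 29
y1 = 20^(-1) mod 29 = 16
y2 = 29^(-1) mod 20 = 9
x = (23×20×16 + 15×29×9) mod 580 = 255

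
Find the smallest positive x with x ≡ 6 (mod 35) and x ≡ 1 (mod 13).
391

Using Chinese Remainder Theorem:
M = 35 × 13 = 455
M1 = 13, M2 = 35
y1 = 13^(-1) mod 35 = 27
y2 = 35^(-1) mod 13 = 3
x = (6×13×27 + 1×35×3) mod 455 = 391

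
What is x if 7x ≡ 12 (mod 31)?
x ≡ 15 (mod 31)

gcd(7, 31) = 1, which divides 12, so solutions exist.
Find 7^(-1) mod 31 by the extended Euclidean algorithm:
31 = 4 × 7 + 3  ⟹  3 = (1)·31 + (-4)·7
7 = 2 × 3 + 1  ⟹  1 = (-2)·31 + (9)·7
So (9)·7 ≡ 1 (mod 31), i.e. 7^(-1) ≡ 9 (mod 31).
x ≡ 9 × 12 = 108 ≡ 15 (mod 31).
Check: 7 × 15 = 105 ≡ 12 (mod 31).
Unique solution: x ≡ 15 (mod 31)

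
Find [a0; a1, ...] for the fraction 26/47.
[0; 1, 1, 4, 5]

Euclidean algorithm steps:
26 = 0 × 47 + 26
47 = 1 × 26 + 21
26 = 1 × 21 + 5
21 = 4 × 5 + 1
5 = 5 × 1 + 0
Continued fraction: [0; 1, 1, 4, 5]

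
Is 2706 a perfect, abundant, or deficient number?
abundant

Proper divisors of 2706: sum = 1 + 2 + 3 + 6 + 11 + 22 + 33 + 41 + 66 + 82 + 123 + 246 + 451 + 902 + 1353 = 3342
Since 3342 > 2706, 2706 is abundant.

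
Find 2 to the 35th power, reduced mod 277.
216

Repeated squaring. Binary of 35 = 100011.
2^1 ≡ 2 (mod 277); 2^2 ≡ 4 (mod 277); 2^4 ≡ 16 (mod 277); 2^8 ≡ 256 (mod 277); 2^16 ≡ 164 (mod 277); 2^32 ≡ 27 (mod 277)
2^35 = 2^1 × 2^2 × 2^32 ≡ 216 (mod 277)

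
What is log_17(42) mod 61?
28

Baby-step giant-step with step n = ⌈√61⌉ = 8.
Baby steps 17^j mod 61 (j:value) for j=0..7: 0:1, 1:17, 2:45, 3:33, 4:12, 5:21, 6:52, 7:30.
Giant-step multiplier: 17^(-8) ≡ 17^(60-8) = 17^52 ≡ 25 (mod 61).
Giant steps γ_i = 42·25^i mod 61: γ_0=42, γ_1=13, γ_2=20, γ_3=12 (in table at j=4).
x = i·n + j = 3·8 + 4 = 28.
Check: 17^28 ≡ 42 (mod 61).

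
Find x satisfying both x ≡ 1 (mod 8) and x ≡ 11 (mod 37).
233

Using Chinese Remainder Theorem:
M = 8 × 37 = 296
M1 = 37, M2 = 8
y1 = 37^(-1) mod 8 = 5
y2 = 8^(-1) mod 37 = 14
x = (1×37×5 + 11×8×14) mod 296 = 233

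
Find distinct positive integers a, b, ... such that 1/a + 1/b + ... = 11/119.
1/11 + 1/655 + 1/857395

Greedy algorithm:
11/119: ceiling(119/11) = 11, use 1/11
2/1309: ceiling(1309/2) = 655, use 1/655
1/857395: ceiling(857395/1) = 857395, use 1/857395
Result: 11/119 = 1/11 + 1/655 + 1/857395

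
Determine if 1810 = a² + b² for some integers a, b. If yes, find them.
17² + 39² (a=17, b=39)

Factorization: 1810 = 2 × 5 × 181
By Fermat: n is sum of two squares iff every prime p ≡ 3 (mod 4) appears to even power.
All primes ≡ 3 (mod 4) appear to even power.
Search a = 0, 1, 2, … for 1810 - a² a perfect square: first hit at a = 17: 1810 - 289 = 1521 = 39².
1810 = 17² + 39² = 289 + 1521 ✓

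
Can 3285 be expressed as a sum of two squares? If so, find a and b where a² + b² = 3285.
6² + 57² (a=6, b=57)

Factorization: 3285 = 3^2 × 5 × 73
By Fermat: n is sum of two squares iff every prime p ≡ 3 (mod 4) appears to even power.
All primes ≡ 3 (mod 4) appear to even power.
Search a = 0, 1, 2, … for 3285 - a² a perfect square: first hit at a = 6: 3285 - 36 = 3249 = 57².
3285 = 6² + 57² = 36 + 3249 ✓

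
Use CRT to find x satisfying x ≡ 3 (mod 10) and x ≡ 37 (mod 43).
123

Using Chinese Remainder Theorem:
M = 10 × 43 = 430
M1 = 43, M2 = 10
y1 = 43^(-1) mod 10 = 7
y2 = 10^(-1) mod 43 = 13
x = (3×43×7 + 37×10×13) mod 430 = 123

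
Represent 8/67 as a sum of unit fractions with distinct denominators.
1/9 + 1/121 + 1/36482 + 1/2661836166

Greedy algorithm:
8/67: ceiling(67/8) = 9, use 1/9
5/603: ceiling(603/5) = 121, use 1/121
2/72963: ceiling(72963/2) = 36482, use 1/36482
1/2661836166: ceiling(2661836166/1) = 2661836166, use 1/2661836166
Result: 8/67 = 1/9 + 1/121 + 1/36482 + 1/2661836166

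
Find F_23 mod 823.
675

Matrix identity: Q^n = [[F_(n+1), F_n], [F_n, F_(n-1)]] with Q = [[1,1],[1,0]].
n = 23 = 10111₂. Square-and-multiply, entries mod 823:
Q^1 = [[1,1],[1,0]]
Q^2 = (Q^1)² = [[2,1],[1,1]]
Q^5 = (Q^2)²·Q = [[8,5],[5,3]]
Q^11 = (Q^5)²·Q = [[144,89],[89,55]]
Q^23 = (Q^11)²·Q = [[280,675],[675,428]]
F_23 mod 823 = Q^23[0][1] = 675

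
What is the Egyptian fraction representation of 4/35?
1/9 + 1/315

Greedy algorithm:
4/35: ceiling(35/4) = 9, use 1/9
1/315: ceiling(315/1) = 315, use 1/315
Result: 4/35 = 1/9 + 1/315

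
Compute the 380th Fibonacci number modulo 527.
441

Matrix identity: Q^n = [[F_(n+1), F_n], [F_n, F_(n-1)]] with Q = [[1,1],[1,0]].
n = 380 = 101111100₂. Square-and-multiply, entries mod 527:
Q^1 = [[1,1],[1,0]]
Q^2 = (Q^1)² = [[2,1],[1,1]]
Q^5 = (Q^2)²·Q = [[8,5],[5,3]]
Q^11 = (Q^5)²·Q = [[144,89],[89,55]]
Q^23 = (Q^11)²·Q = [[519,199],[199,320]]
Q^47 = (Q^23)²·Q = [[42,140],[140,429]]
Q^95 = (Q^47)²·Q = [[349,284],[284,65]]
Q^190 = (Q^95)² = [[89,55],[55,34]]
Q^380 = (Q^190)² = [[406,441],[441,492]]
F_380 mod 527 = Q^380[0][1] = 441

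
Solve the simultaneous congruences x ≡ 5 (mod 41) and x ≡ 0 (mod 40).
1440

Using Chinese Remainder Theorem:
M = 41 × 40 = 1640
M1 = 40, M2 = 41
y1 = 40^(-1) mod 41 = 40
y2 = 41^(-1) mod 40 = 1
x = (5×40×40 + 0×41×1) mod 1640 = 1440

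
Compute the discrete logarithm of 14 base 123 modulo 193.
30

Baby-step giant-step with step n = ⌈√193⌉ = 14.
Baby steps 123^j mod 193 (j:value) for j=0..13: 0:1, 1:123, 2:75, 3:154, 4:28, 5:163, 6:170, 7:66, 8:12, 9:125, 10:128, 11:111, 12:143, 13:26.
Giant-step multiplier: 123^(-14) ≡ 123^(192-14) = 123^178 ≡ 93 (mod 193).
Giant steps γ_i = 14·93^i mod 193: γ_0=14, γ_1=144, γ_2=75 (in table at j=2).
x = i·n + j = 2·14 + 2 = 30.
Check: 123^30 ≡ 14 (mod 193).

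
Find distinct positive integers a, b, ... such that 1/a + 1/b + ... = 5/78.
1/16 + 1/624

Greedy algorithm:
5/78: ceiling(78/5) = 16, use 1/16
1/624: ceiling(624/1) = 624, use 1/624
Result: 5/78 = 1/16 + 1/624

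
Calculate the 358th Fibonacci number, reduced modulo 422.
409

Matrix identity: Q^n = [[F_(n+1), F_n], [F_n, F_(n-1)]] with Q = [[1,1],[1,0]].
n = 358 = 101100110₂. Square-and-multiply, entries mod 422:
Q^1 = [[1,1],[1,0]]
Q^2 = (Q^1)² = [[2,1],[1,1]]
Q^5 = (Q^2)²·Q = [[8,5],[5,3]]
Q^11 = (Q^5)²·Q = [[144,89],[89,55]]
Q^22 = (Q^11)² = [[383,409],[409,396]]
Q^44 = (Q^22)² = [[2,1],[1,1]]
Q^89 = (Q^44)²·Q = [[8,5],[5,3]]
Q^179 = (Q^89)²·Q = [[144,89],[89,55]]
Q^358 = (Q^179)² = [[383,409],[409,396]]
F_358 mod 422 = Q^358[0][1] = 409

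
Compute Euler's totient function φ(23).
22

23 = 23
φ(n) = n × ∏(1 - 1/p) for each prime p dividing n
φ(23) = 23 × (1 - 1/23) = 22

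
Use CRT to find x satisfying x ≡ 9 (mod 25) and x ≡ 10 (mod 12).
34

Using Chinese Remainder Theorem:
M = 25 × 12 = 300
M1 = 12, M2 = 25
y1 = 12^(-1) mod 25 = 23
y2 = 25^(-1) mod 12 = 1
x = (9×12×23 + 10×25×1) mod 300 = 34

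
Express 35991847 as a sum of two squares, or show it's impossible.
Not possible

Factorization: 35991847 = 73 × 79^3
By Fermat: n is sum of two squares iff every prime p ≡ 3 (mod 4) appears to even power.
Prime(s) ≡ 3 (mod 4) with odd exponent: [(79, 3)]
Therefore 35991847 cannot be expressed as a² + b².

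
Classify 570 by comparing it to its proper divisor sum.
abundant

Proper divisors of 570: sum = 1 + 2 + 3 + 5 + 6 + 10 + 15 + 19 + 30 + 38 + 57 + 95 + 114 + 190 + 285 = 870
Since 870 > 570, 570 is abundant.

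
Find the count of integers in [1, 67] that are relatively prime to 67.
66

67 = 67
φ(n) = n × ∏(1 - 1/p) for each prime p dividing n
φ(67) = 67 × (1 - 1/67) = 66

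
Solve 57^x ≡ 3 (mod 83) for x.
64

Baby-step giant-step with step n = ⌈√83⌉ = 10.
Baby steps 57^j mod 83 (j:value) for j=0..9: 0:1, 1:57, 2:12, 3:20, 4:61, 5:74, 6:68, 7:58, 8:69, 9:32.
Giant-step multiplier: 57^(-10) ≡ 57^(82-10) = 57^72 ≡ 41 (mod 83).
Giant steps γ_i = 3·41^i mod 83: γ_0=3, γ_1=40, γ_2=63, γ_3=10, γ_4=78, γ_5=44, γ_6=61 (in table at j=4).
x = i·n + j = 6·10 + 4 = 64.
Check: 57^64 ≡ 3 (mod 83).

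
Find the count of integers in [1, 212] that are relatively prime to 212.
104

212 = 2^2 × 53
φ(n) = n × ∏(1 - 1/p) for each prime p dividing n
φ(212) = 212 × (1 - 1/2) × (1 - 1/53) = 104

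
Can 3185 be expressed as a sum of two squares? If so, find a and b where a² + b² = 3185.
7² + 56² (a=7, b=56)

Factorization: 3185 = 5 × 7^2 × 13
By Fermat: n is sum of two squares iff every prime p ≡ 3 (mod 4) appears to even power.
All primes ≡ 3 (mod 4) appear to even power.
Search a = 0, 1, 2, … for 3185 - a² a perfect square: first hit at a = 7: 3185 - 49 = 3136 = 56².
3185 = 7² + 56² = 49 + 3136 ✓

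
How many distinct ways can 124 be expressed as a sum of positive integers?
2841940500

p(n) counts ways to write n as a sum of positive integers (order ignored).
Euler's pentagonal recurrence: p(k) = p(k-1) + p(k-2) - p(k-5) - p(k-7) + p(k-12) + p(k-15) - ... (offsets j(3j∓1)/2, signs ++--, p(0)=1, p(<0)=0).
DP table for k = 0..123: p(0)=1, p(1)=1, p(2)=2, p(3)=3, p(4)=5, p(5)=7, p(6)=11, p(7)=15, p(8)=22, p(9)=30, p(10)=42, p(11)=56, p(12)=77, p(13)=101, p(14)=135, p(15)=176, p(16)=231, p(17)=297, p(18)=385, p(19)=490, p(20)=627, p(21)=792, p(22)=1002, p(23)=1255, p(24)=1575, p(25)=1958, p(26)=2436, p(27)=3010, p(28)=3718, p(29)=4565, p(30)=5604, p(31)=6842, p(32)=8349, p(33)=10143, p(34)=12310, p(35)=14883, p(36)=17977, p(37)=21637, p(38)=26015, p(39)=31185, p(40)=37338, p(41)=44583, p(42)=53174, p(43)=63261, p(44)=75175, p(45)=89134, p(46)=105558, p(47)=124754, p(48)=147273, p(49)=173525, p(50)=204226, p(51)=239943, p(52)=281589, p(53)=329931, p(54)=386155, p(55)=451276, p(56)=526823, p(57)=614154, p(58)=715220, p(59)=831820, p(60)=966467, p(61)=1121505, p(62)=1300156, p(63)=1505499, p(64)=1741630, p(65)=2012558, p(66)=2323520, p(67)=2679689, p(68)=3087735, p(69)=3554345, p(70)=4087968, p(71)=4697205, p(72)=5392783, p(73)=6185689, p(74)=7089500, p(75)=8118264, p(76)=9289091, p(77)=10619863, p(78)=12132164, p(79)=13848650, p(80)=15796476, p(81)=18004327, p(82)=20506255, p(83)=23338469, p(84)=26543660, p(85)=30167357, p(86)=34262962, p(87)=38887673, p(88)=44108109, p(89)=49995925, p(90)=56634173, p(91)=64112359, p(92)=72533807, p(93)=82010177, p(94)=92669720, p(95)=104651419, p(96)=118114304, p(97)=133230930, p(98)=150198136, p(99)=169229875, p(100)=190569292, p(101)=214481126, p(102)=241265379, p(103)=271248950, p(104)=304801365, p(105)=342325709, p(106)=384276336, p(107)=431149389, p(108)=483502844, p(109)=541946240, p(110)=607163746, p(111)=679903203, p(112)=761002156, p(113)=851376628, p(114)=952050665, p(115)=1064144451, p(116)=1188908248, p(117)=1327710076, p(118)=1482074143, p(119)=1653668665, p(120)=1844349560, p(121)=2056148051, p(122)=2291320912, p(123)=2552338241.
Final step: p(124) = p(123) + p(122) - p(119) - p(117) + p(112) + p(109) - p(102) - p(98) + p(89) + p(84) - p(73) - p(67) + p(54) + p(47) - p(32) - p(24) + p(7)
= 2552338241 + 2291320912 - 1653668665 - 1327710076 + 761002156 + 541946240 - 241265379 - 150198136 + 49995925 + 26543660 - 6185689 - 2679689 + 386155 + 124754 - 8349 - 1575 + 15
= 2841940500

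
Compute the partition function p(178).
571701605655

p(n) counts ways to write n as a sum of positive integers (order ignored).
Euler's pentagonal recurrence: p(k) = p(k-1) + p(k-2) - p(k-5) - p(k-7) + p(k-12) + p(k-15) - ... (offsets j(3j∓1)/2, signs ++--, p(0)=1, p(<0)=0).
DP table for k = 0..177: p(0)=1, p(1)=1, p(2)=2, p(3)=3, p(4)=5, p(5)=7, p(6)=11, p(7)=15, p(8)=22, p(9)=30, p(10)=42, p(11)=56, p(12)=77, p(13)=101, p(14)=135, p(15)=176, p(16)=231, p(17)=297, p(18)=385, p(19)=490, p(20)=627, p(21)=792, p(22)=1002, p(23)=1255, p(24)=1575, p(25)=1958, p(26)=2436, p(27)=3010, p(28)=3718, p(29)=4565, p(30)=5604, p(31)=6842, p(32)=8349, p(33)=10143, p(34)=12310, p(35)=14883, p(36)=17977, p(37)=21637, p(38)=26015, p(39)=31185, p(40)=37338, p(41)=44583, p(42)=53174, p(43)=63261, p(44)=75175, p(45)=89134, p(46)=105558, p(47)=124754, p(48)=147273, p(49)=173525, p(50)=204226, p(51)=239943, p(52)=281589, p(53)=329931, p(54)=386155, p(55)=451276, p(56)=526823, p(57)=614154, p(58)=715220, p(59)=831820, p(60)=966467, p(61)=1121505, p(62)=1300156, p(63)=1505499, p(64)=1741630, p(65)=2012558, p(66)=2323520, p(67)=2679689, p(68)=3087735, p(69)=3554345, p(70)=4087968, p(71)=4697205, p(72)=5392783, p(73)=6185689, p(74)=7089500, p(75)=8118264, p(76)=9289091, p(77)=10619863, p(78)=12132164, p(79)=13848650, p(80)=15796476, p(81)=18004327, p(82)=20506255, p(83)=23338469, p(84)=26543660, p(85)=30167357, p(86)=34262962, p(87)=38887673, p(88)=44108109, p(89)=49995925, p(90)=56634173, p(91)=64112359, p(92)=72533807, p(93)=82010177, p(94)=92669720, p(95)=104651419, p(96)=118114304, p(97)=133230930, p(98)=150198136, p(99)=169229875, p(100)=190569292, p(101)=214481126, p(102)=241265379, p(103)=271248950, p(104)=304801365, p(105)=342325709, p(106)=384276336, p(107)=431149389, p(108)=483502844, p(109)=541946240, p(110)=607163746, p(111)=679903203, p(112)=761002156, p(113)=851376628, p(114)=952050665, p(115)=1064144451, p(116)=1188908248, p(117)=1327710076, p(118)=1482074143, p(119)=1653668665, p(120)=1844349560, p(121)=2056148051, p(122)=2291320912, p(123)=2552338241, p(124)=2841940500, p(125)=3163127352, p(126)=3519222692, p(127)=3913864295, p(128)=4351078600, p(129)=4835271870, p(130)=5371315400, p(131)=5964539504, p(132)=6620830889, p(133)=7346629512, p(134)=8149040695, p(135)=9035836076, p(136)=10015581680, p(137)=11097645016, p(138)=12292341831, p(139)=13610949895, p(140)=15065878135, p(141)=16670689208, p(142)=18440293320, p(143)=20390982757, p(144)=22540654445, p(145)=24908858009, p(146)=27517052599, p(147)=30388671978, p(148)=33549419497, p(149)=37027355200, p(150)=40853235313, p(151)=45060624582, p(152)=49686288421, p(153)=54770336324, p(154)=60356673280, p(155)=66493182097, p(156)=73232243759, p(157)=80630964769, p(158)=88751778802, p(159)=97662728555, p(160)=107438159466, p(161)=118159068427, p(162)=129913904637, p(163)=142798995930, p(164)=156919475295, p(165)=172389800255, p(166)=189334822579, p(167)=207890420102, p(168)=228204732751, p(169)=250438925115, p(170)=274768617130, p(171)=301384802048, p(172)=330495499613, p(173)=362326859895, p(174)=397125074750, p(175)=435157697830, p(176)=476715857290, p(177)=522115831195.
Final step: p(178) = p(177) + p(176) - p(173) - p(171) + p(166) + p(163) - p(156) - p(152) + p(143) + p(138) - p(127) - p(121) + p(108) + p(101) - p(86) - p(78) + p(61) + p(52) - p(33) - p(23) + p(2)
= 522115831195 + 476715857290 - 362326859895 - 301384802048 + 189334822579 + 142798995930 - 73232243759 - 49686288421 + 20390982757 + 12292341831 - 3913864295 - 2056148051 + 483502844 + 214481126 - 34262962 - 12132164 + 1121505 + 281589 - 10143 - 1255 + 2
= 571701605655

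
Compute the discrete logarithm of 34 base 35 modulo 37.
8

Baby-step giant-step with step n = ⌈√37⌉ = 7.
Baby steps 35^j mod 37 (j:value) for j=0..6: 0:1, 1:35, 2:4, 3:29, 4:16, 5:5, 6:27.
Giant-step multiplier: 35^(-7) ≡ 35^(36-7) = 35^29 ≡ 13 (mod 37).
Giant steps γ_i = 34·13^i mod 37: γ_0=34, γ_1=35 (in table at j=1).
x = i·n + j = 1·7 + 1 = 8.
Check: 35^8 ≡ 34 (mod 37).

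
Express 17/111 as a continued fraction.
[0; 6, 1, 1, 8]

Euclidean algorithm steps:
17 = 0 × 111 + 17
111 = 6 × 17 + 9
17 = 1 × 9 + 8
9 = 1 × 8 + 1
8 = 8 × 1 + 0
Continued fraction: [0; 6, 1, 1, 8]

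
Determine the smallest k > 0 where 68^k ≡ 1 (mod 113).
112

113 is prime, so ord(68) divides φ(113) = 112.
Divisors of 112: 1, 2, 4, 7, 8, 14, 16, 28, 56, 112.
Repeated squaring: 68^1 ≡ 68, 68^2 ≡ 104, 68^4 ≡ 81, 68^8 ≡ 7, 68^16 ≡ 49, 68^32 ≡ 28, 68^64 ≡ 106 (mod 113).
Test 68^d mod 113 for each divisor d in increasing order:
68^1 ≡ 68
68^2 ≡ 104
68^4 ≡ 81
68^7 = 68^4·68^2·68^1 ≡ 35
68^8 ≡ 7
68^14 = 68^8·68^4·68^2 ≡ 95
68^16 ≡ 49
68^28 = 68^16·68^8·68^4 ≡ 98
68^56 = 68^32·68^16·68^8 ≡ 112
68^112 = 68^64·68^32·68^16 ≡ 1  ← first divisor giving 1
The order is 112.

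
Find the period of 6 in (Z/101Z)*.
10

101 is prime, so ord(6) divides φ(101) = 100.
Divisors of 100: 1, 2, 4, 5, 10, 20, 25, 50, 100.
Repeated squaring: 6^1 ≡ 6, 6^2 ≡ 36, 6^4 ≡ 84, 6^8 ≡ 87, 6^16 ≡ 95, 6^32 ≡ 36, 6^64 ≡ 84 (mod 101).
Test 6^d mod 101 for each divisor d in increasing order:
6^1 ≡ 6
6^2 ≡ 36
6^4 ≡ 84
6^5 = 6^4·6^1 ≡ 100
6^10 = 6^8·6^2 ≡ 1  ← first divisor giving 1
The order is 10.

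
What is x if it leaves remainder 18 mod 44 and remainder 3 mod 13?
458

Using Chinese Remainder Theorem:
M = 44 × 13 = 572
M1 = 13, M2 = 44
y1 = 13^(-1) mod 44 = 17
y2 = 44^(-1) mod 13 = 8
x = (18×13×17 + 3×44×8) mod 572 = 458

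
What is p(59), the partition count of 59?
831820

p(n) counts ways to write n as a sum of positive integers (order ignored).
Euler's pentagonal recurrence: p(k) = p(k-1) + p(k-2) - p(k-5) - p(k-7) + p(k-12) + p(k-15) - ... (offsets j(3j∓1)/2, signs ++--, p(0)=1, p(<0)=0).
DP table for k = 0..58: p(0)=1, p(1)=1, p(2)=2, p(3)=3, p(4)=5, p(5)=7, p(6)=11, p(7)=15, p(8)=22, p(9)=30, p(10)=42, p(11)=56, p(12)=77, p(13)=101, p(14)=135, p(15)=176, p(16)=231, p(17)=297, p(18)=385, p(19)=490, p(20)=627, p(21)=792, p(22)=1002, p(23)=1255, p(24)=1575, p(25)=1958, p(26)=2436, p(27)=3010, p(28)=3718, p(29)=4565, p(30)=5604, p(31)=6842, p(32)=8349, p(33)=10143, p(34)=12310, p(35)=14883, p(36)=17977, p(37)=21637, p(38)=26015, p(39)=31185, p(40)=37338, p(41)=44583, p(42)=53174, p(43)=63261, p(44)=75175, p(45)=89134, p(46)=105558, p(47)=124754, p(48)=147273, p(49)=173525, p(50)=204226, p(51)=239943, p(52)=281589, p(53)=329931, p(54)=386155, p(55)=451276, p(56)=526823, p(57)=614154, p(58)=715220.
Final step: p(59) = p(58) + p(57) - p(54) - p(52) + p(47) + p(44) - p(37) - p(33) + p(24) + p(19) - p(8) - p(2)
= 715220 + 614154 - 386155 - 281589 + 124754 + 75175 - 21637 - 10143 + 1575 + 490 - 22 - 2
= 831820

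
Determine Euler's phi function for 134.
66

134 = 2 × 67
φ(n) = n × ∏(1 - 1/p) for each prime p dividing n
φ(134) = 134 × (1 - 1/2) × (1 - 1/67) = 66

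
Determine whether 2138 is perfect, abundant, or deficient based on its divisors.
deficient

Proper divisors of 2138: sum = 1 + 2 + 1069 = 1072
Since 1072 < 2138, 2138 is deficient.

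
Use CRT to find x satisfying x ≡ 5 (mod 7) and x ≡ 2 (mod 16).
82

Using Chinese Remainder Theorem:
M = 7 × 16 = 112
M1 = 16, M2 = 7
y1 = 16^(-1) mod 7 = 4
y2 = 7^(-1) mod 16 = 7
x = (5×16×4 + 2×7×7) mod 112 = 82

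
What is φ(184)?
88

184 = 2^3 × 23
φ(n) = n × ∏(1 - 1/p) for each prime p dividing n
φ(184) = 184 × (1 - 1/2) × (1 - 1/23) = 88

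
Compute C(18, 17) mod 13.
5

Using Lucas' theorem:
Write n=18 and k=17 in base 13:
n in base 13: [1, 5]
k in base 13: [1, 4]
C(18,17) mod 13 = ∏ C(n_i, k_i) mod 13
Digit binomials (mod 13): C(1,1) = 1; C(5,4) = 5
Product: 1 × 5 = 5 ≡ 5 (mod 13)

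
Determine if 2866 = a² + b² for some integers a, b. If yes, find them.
29² + 45² (a=29, b=45)

Factorization: 2866 = 2 × 1433
By Fermat: n is sum of two squares iff every prime p ≡ 3 (mod 4) appears to even power.
All primes ≡ 3 (mod 4) appear to even power.
Search a = 0, 1, 2, … for 2866 - a² a perfect square: first hit at a = 29: 2866 - 841 = 2025 = 45².
2866 = 29² + 45² = 841 + 2025 ✓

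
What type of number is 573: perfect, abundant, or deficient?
deficient

Proper divisors of 573: sum = 1 + 3 + 191 = 195
Since 195 < 573, 573 is deficient.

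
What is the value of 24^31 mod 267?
102

Repeated squaring. Binary of 31 = 11111.
24^1 ≡ 24 (mod 267); 24^2 ≡ 42 (mod 267); 24^4 ≡ 162 (mod 267); 24^8 ≡ 78 (mod 267); 24^16 ≡ 210 (mod 267)
24^31 = 24^1 × 24^2 × 24^4 × 24^8 × 24^16 ≡ 102 (mod 267)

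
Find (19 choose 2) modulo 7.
3

Using Lucas' theorem:
Write n=19 and k=2 in base 7:
n in base 7: [2, 5]
k in base 7: [0, 2]
C(19,2) mod 7 = ∏ C(n_i, k_i) mod 7
Digit binomials (mod 7): C(2,0) = 1; C(5,2) = 10 ≡ 3
Product: 1 × 3 = 3 ≡ 3 (mod 7)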